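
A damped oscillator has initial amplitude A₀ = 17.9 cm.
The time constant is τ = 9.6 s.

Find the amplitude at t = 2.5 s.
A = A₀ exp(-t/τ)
A = A₀ exp(−t/τ) = 17.9×exp(−2.5/9.6) = 13.8 cm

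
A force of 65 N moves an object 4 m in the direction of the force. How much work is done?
W = Fd = 65×4 = 260.0 J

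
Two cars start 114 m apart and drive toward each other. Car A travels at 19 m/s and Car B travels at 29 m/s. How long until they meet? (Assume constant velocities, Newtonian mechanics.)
Combined speed: v_combined = 19 + 29 = 48 m/s
Time to meet: t = d/48 = 114/48 = 2.38 s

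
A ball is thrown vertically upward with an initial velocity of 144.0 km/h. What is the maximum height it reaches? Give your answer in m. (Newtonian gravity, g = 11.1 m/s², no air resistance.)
h_max = v₀²/(2g) (with unit conversion) = 72.07 m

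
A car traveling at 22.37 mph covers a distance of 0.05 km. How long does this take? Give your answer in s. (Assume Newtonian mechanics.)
t = d/v (with unit conversion) = 5.0 s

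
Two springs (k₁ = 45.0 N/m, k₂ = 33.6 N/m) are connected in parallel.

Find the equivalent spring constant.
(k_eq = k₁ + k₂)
k_eq = k₁ + k₂ = 45.0 + 33.6 = 78.6 N/m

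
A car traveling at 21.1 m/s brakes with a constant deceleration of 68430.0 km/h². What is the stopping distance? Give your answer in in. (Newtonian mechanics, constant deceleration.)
d = v₀² / (2a) (with unit conversion) = 1660.0 in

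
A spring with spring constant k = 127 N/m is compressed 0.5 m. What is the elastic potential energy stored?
PE = ½kx² = ½×127×0.5² = 15.88 J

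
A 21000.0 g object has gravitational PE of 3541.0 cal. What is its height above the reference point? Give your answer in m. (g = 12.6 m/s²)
PE = mgh → h = PE/(mg) = 1.482e+04 J / (21 kg × 12.6 m/s²) = 55.99 m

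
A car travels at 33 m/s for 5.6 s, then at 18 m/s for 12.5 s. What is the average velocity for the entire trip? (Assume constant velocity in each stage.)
d₁ = v₁t₁ = 33 × 5.6 = 184.8 m
d₂ = v₂t₂ = 18 × 12.5 = 225 m
d_total = 409.8 m, t_total = 18.1 s
v_avg = d_total/t_total = 409.8/18.1 = 22.64 m/s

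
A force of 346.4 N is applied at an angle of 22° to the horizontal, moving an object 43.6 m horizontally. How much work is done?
W = Fd cosθ = 346.4×43.6×cos(22°) = 14003.0 J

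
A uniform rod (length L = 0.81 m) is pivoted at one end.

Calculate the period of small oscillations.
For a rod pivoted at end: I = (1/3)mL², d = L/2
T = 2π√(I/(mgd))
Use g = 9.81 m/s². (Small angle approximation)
I/m = (1/3)L² = 0.2187 m²; d = L/2 = 0.405 m
T = 2π√(I/(mgd)) = 2π√(0.2187/(9.81×0.405)) = 1.474 s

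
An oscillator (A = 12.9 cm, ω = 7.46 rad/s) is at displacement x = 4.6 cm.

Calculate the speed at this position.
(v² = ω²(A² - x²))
v = ω√(A² − x²) = 7.46×√(0.129² − 0.046²) = 0.8991 m/s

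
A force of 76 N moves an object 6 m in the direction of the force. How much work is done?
W = Fd = 76×6 = 456.0 J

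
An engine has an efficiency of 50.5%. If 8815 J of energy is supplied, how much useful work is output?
W_out = η × W_in = 0.505 × 8815 = 4451.6 J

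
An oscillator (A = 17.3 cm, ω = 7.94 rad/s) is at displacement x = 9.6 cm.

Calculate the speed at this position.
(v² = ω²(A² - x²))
v = ω√(A² − x²) = 7.94×√(0.173² − 0.096²) = 1.143 m/s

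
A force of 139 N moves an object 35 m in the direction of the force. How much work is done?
W = Fd = 139×35 = 4865.0 J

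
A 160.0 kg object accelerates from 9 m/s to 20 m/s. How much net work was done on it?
W_net = ΔKE = ½m(v₂² − v₁²) = ½×160.0×(20² − 9²) = 25520.0 J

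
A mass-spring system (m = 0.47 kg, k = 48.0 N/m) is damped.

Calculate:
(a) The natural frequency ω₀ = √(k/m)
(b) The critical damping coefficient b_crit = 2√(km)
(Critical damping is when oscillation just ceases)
ω₀ = √(k/m) = √(48.0/0.47) = 10.11 rad/s
b_crit = 2√(km) = 2√(48.0×0.47) = 9.499 kg/s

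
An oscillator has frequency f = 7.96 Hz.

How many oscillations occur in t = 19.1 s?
n = f×t = 7.96×19.1 = 152 oscillations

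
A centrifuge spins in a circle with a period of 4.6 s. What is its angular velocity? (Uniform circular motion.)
ω = 2π/T = 2π/4.6 = 1.3659 rad/s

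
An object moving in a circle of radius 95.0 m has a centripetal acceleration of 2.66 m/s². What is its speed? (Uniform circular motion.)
v = √(a_c × r) = √(2.66 × 95.0) = 15.9 m/s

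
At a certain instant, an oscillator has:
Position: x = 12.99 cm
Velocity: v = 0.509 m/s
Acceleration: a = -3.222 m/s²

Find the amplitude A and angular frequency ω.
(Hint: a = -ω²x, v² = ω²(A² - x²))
a = −ω²x → ω = √(|a|/x) = √(3.222/0.1299) = 4.98 rad/s
v² = ω²(A² − x²) → A = √(x² + v²/ω²) = √(0.1299² + 0.509²/4.98²) = 0.1653 m = 16.53 cm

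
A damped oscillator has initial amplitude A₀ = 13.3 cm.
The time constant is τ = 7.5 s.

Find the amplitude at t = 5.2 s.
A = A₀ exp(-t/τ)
A = A₀ exp(−t/τ) = 13.3×exp(−5.2/7.5) = 6.649 cm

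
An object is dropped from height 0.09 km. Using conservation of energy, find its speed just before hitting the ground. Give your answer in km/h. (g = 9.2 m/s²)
mgh = ½mv² → v = √(2gh) = √(2×9.2×90) = 40.69 m/s = 146.5 km/h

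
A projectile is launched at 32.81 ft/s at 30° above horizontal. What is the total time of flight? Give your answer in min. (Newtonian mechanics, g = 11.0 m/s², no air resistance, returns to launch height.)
T = 2v₀sin(θ)/g (with unit conversion) = 0.01515 min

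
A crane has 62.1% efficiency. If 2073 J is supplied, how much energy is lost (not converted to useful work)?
W_out = η × W_in = 0.621×2073 = 1287.3 J
W_lost = W_in − W_out = 2073 − 1287.3 = 785.67 J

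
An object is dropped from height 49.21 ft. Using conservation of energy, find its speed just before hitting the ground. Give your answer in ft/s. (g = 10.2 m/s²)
mgh = ½mv² → v = √(2gh) = √(2×10.2×15) = 17.49 m/s = 57.39 ft/s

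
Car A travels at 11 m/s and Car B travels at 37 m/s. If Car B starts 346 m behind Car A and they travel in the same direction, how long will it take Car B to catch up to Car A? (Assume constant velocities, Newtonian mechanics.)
Relative speed: v_rel = 37 - 11 = 26 m/s
Time to catch: t = d₀/v_rel = 346/26 = 13.31 s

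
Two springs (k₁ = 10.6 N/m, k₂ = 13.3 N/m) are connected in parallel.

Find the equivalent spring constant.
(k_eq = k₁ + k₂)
k_eq = k₁ + k₂ = 10.6 + 13.3 = 23.9 N/m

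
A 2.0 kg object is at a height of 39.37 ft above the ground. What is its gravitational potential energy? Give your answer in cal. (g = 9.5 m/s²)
PE = mgh = 2 kg × 9.5 m/s² × 12 m = 228 J = 54.49 cal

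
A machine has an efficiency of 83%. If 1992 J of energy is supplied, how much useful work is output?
W_out = η × W_in = 0.83 × 1992 = 1653.4 J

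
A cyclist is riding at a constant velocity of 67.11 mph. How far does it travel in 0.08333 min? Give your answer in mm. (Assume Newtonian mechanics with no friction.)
d = vt (with unit conversion) = 150000.0 mm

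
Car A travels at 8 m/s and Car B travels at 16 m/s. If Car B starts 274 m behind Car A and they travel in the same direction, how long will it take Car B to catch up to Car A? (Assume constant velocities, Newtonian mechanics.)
Relative speed: v_rel = 16 - 8 = 8 m/s
Time to catch: t = d₀/v_rel = 274/8 = 34.25 s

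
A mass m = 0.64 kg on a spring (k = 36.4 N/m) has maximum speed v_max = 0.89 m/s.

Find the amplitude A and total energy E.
½mv²_max = ½kA² → A = v_max√(m/k) = 0.89×√(0.64/36.4) = 0.118 m = 11.8 cm
E = ½mv²_max = ½×0.64×0.89² = 0.2535 J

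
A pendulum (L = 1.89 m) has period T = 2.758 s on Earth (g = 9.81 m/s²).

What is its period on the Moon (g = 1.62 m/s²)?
T = 2π√(L/g), so T_moon/T_earth = √(g_earth/g_moon)
T_moon = 2π√(1.89/1.62) = 6.787 s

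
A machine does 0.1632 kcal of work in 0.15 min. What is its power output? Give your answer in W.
P = W/t = 682.8 J / 9 s = 75.87 W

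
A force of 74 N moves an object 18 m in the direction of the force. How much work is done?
W = Fd = 74×18 = 1332.0 J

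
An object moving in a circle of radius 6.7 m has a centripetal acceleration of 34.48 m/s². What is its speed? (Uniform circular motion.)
v = √(a_c × r) = √(34.48 × 6.7) = 15.2 m/s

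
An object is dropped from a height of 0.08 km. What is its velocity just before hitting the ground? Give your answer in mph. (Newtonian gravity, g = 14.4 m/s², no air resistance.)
v = √(2gh) (with unit conversion) = 107.4 mph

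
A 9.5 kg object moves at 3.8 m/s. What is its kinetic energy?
KE = ½mv² = ½×9.5×3.8² = 68.59 J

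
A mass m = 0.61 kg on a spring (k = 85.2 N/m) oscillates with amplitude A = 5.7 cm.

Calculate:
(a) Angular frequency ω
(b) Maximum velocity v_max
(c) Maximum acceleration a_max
ω = √(k/m) = √(85.2/0.61) = 11.82 rad/s
v_max = ωA = 11.82×0.057 = 0.6736 m/s
a_max = ω²A = 11.82²×0.057 = 7.961 m/s²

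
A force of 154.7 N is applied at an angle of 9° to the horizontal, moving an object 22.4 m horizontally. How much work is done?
W = Fd cosθ = 154.7×22.4×cos(9°) = 3422.6 J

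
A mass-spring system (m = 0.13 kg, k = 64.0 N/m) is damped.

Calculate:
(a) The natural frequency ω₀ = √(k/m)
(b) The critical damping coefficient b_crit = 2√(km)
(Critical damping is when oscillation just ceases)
ω₀ = √(k/m) = √(64.0/0.13) = 22.19 rad/s
b_crit = 2√(km) = 2√(64.0×0.13) = 5.769 kg/s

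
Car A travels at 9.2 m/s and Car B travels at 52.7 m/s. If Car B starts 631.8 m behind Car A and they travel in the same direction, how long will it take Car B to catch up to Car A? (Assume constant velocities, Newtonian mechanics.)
Relative speed: v_rel = 52.7 - 9.2 = 43.5 m/s
Time to catch: t = d₀/v_rel = 631.8/43.5 = 14.52 s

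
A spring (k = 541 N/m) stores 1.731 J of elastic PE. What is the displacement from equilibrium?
PE = ½kx² → x = √(2PE/k) = √(2×1.731/541) = 0.08 m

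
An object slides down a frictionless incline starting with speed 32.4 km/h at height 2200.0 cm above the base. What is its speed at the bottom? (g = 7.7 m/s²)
½mv₀² + mgh = ½mv² → v = √(v₀² + 2gh) = √(9² + 2×7.7×22) = 20.49 m/s = 73.76 km/h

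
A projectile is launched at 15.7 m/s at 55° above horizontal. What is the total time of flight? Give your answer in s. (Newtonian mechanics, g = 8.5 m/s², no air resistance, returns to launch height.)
T = 2v₀sin(θ)/g = 3.026 s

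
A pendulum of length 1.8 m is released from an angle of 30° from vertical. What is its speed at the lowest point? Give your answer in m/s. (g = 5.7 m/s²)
h = L(1 − cosθ) = 1.8×(1 − cos30°) = 0.2412 m
v = √(2gh) = √(2×5.7×0.2412) = 1.658 m/s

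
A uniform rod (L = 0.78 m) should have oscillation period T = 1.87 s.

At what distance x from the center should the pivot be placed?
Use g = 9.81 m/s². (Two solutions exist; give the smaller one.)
T = 2π√((L²/12 + x²)/(gx)). Let c = T²g/(4π²) = 0.8689.
x² − cx + L²/12 = 0 → x = (c − √(c² − L²/3))/2 = 0.0629 m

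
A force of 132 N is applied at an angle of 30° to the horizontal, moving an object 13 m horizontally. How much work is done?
W = Fd cosθ = 132×13×cos(30°) = 1486.1 J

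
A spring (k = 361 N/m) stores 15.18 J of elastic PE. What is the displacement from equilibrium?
PE = ½kx² → x = √(2PE/k) = √(2×15.18/361) = 0.29 m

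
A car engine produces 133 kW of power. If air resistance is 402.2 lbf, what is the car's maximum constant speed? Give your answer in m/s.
P = Fv → v = P/F = 133000 W / 1789 N = 74.34 m/s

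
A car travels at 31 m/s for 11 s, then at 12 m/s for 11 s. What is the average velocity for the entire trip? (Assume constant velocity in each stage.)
d₁ = v₁t₁ = 31 × 11 = 341 m
d₂ = v₂t₂ = 12 × 11 = 132 m
d_total = 473 m, t_total = 22 s
v_avg = d_total/t_total = 473/22 = 21.5 m/s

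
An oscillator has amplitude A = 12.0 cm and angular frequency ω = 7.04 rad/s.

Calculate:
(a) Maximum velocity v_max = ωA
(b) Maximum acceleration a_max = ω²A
v_max = ωA = 7.04×0.12 = 0.8448 m/s
a_max = ω²A = 7.04²×0.12 = 5.947 m/s²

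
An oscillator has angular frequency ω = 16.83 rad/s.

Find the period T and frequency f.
T = 2π/ω = 2π/16.83 = 0.3733 s; f = ω/2π = 2.679 Hz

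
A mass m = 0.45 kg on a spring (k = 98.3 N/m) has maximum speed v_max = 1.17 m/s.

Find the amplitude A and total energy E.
½mv²_max = ½kA² → A = v_max√(m/k) = 1.17×√(0.45/98.3) = 0.07916 m = 7.916 cm
E = ½mv²_max = ½×0.45×1.17² = 0.308 J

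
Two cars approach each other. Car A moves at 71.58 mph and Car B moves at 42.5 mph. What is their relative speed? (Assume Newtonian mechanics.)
v_rel = v_A + v_B = 71.58 + 42.5 = 114.1 mph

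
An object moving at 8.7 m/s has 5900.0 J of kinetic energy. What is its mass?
KE = ½mv² → m = 2KE/v² = 2×5900.0/8.7² = 155.9 kg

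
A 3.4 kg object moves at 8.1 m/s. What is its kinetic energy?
KE = ½mv² = ½×3.4×8.1² = 111.537 J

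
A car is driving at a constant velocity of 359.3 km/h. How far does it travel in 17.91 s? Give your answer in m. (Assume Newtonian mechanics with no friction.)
d = vt (with unit conversion) = 1788.0 m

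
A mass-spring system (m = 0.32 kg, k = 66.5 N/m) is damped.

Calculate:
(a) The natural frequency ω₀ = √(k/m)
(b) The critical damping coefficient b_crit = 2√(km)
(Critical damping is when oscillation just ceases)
ω₀ = √(k/m) = √(66.5/0.32) = 14.42 rad/s
b_crit = 2√(km) = 2√(66.5×0.32) = 9.226 kg/s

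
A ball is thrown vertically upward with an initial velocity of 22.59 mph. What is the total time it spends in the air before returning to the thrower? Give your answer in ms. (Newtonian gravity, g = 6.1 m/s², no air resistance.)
t_total = 2v₀/g (with unit conversion) = 3311.0 ms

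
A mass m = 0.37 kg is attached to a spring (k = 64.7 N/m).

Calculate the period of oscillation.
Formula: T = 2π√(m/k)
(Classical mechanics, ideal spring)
T = 2π√(m/k) = 2π√(0.37/64.7) = 0.4751 s; f = 1/T = 2.105 Hz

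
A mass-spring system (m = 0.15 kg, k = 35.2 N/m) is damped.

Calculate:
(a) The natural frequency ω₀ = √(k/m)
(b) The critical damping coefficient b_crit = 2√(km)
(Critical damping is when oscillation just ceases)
ω₀ = √(k/m) = √(35.2/0.15) = 15.32 rad/s
b_crit = 2√(km) = 2√(35.2×0.15) = 4.596 kg/s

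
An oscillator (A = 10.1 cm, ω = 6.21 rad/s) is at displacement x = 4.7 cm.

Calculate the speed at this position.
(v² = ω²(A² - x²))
v = ω√(A² − x²) = 6.21×√(0.101² − 0.047²) = 0.5552 m/s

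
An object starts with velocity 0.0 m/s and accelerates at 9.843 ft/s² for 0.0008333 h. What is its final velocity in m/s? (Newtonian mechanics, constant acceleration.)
v = v₀ + at (with unit conversion) = 9.0 m/s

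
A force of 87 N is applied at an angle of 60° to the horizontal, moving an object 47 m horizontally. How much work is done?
W = Fd cosθ = 87×47×cos(60°) = 2044.5 J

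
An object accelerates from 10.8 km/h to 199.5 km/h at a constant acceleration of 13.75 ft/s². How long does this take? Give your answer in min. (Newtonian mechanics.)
t = (v - v₀)/a (with unit conversion) = 0.2084 min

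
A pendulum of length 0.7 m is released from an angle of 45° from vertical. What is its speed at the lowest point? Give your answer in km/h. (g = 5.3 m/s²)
h = L(1 − cosθ) = 0.7×(1 − cos45°) = 0.205 m
v = √(2gh) = √(2×5.3×0.205) = 1.474 m/s = 5.307 km/h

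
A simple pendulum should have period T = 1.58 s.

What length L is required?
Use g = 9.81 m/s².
T = 2π√(L/g) → L = g(T/2π)² = 9.81×(1.58/2π)² = 0.6203 m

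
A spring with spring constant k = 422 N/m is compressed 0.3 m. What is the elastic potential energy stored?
PE = ½kx² = ½×422×0.3² = 18.99 J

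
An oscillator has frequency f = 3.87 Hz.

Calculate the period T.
T = 1/f = 1/3.87 = 0.2584 s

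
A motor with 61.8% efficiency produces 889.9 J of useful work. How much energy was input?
W_in = W_out/η = 889.9/0.618 = 1440.0 J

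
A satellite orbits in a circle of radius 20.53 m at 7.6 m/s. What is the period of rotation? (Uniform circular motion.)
T = 2πr/v = 2π×20.53/7.6 = 16.97 s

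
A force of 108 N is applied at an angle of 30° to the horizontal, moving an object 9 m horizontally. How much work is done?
W = Fd cosθ = 108×9×cos(30°) = 841.78 J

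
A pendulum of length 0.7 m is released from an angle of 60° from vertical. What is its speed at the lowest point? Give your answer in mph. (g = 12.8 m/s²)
h = L(1 − cosθ) = 0.7×(1 − cos60°) = 0.35 m
v = √(2gh) = √(2×12.8×0.35) = 2.993 m/s = 6.696 mph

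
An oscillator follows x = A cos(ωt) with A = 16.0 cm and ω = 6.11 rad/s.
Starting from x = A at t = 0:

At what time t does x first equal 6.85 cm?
cos(ωt) = x/A = 6.85/16.0 = 0.4281
ωt = arccos(0.4281) = 1.128 rad
t = 1.128/6.11 = 0.1847 s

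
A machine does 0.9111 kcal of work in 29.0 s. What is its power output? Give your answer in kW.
P = W/t = 3812 J / 29 s = 131.4 W = 0.1314 kW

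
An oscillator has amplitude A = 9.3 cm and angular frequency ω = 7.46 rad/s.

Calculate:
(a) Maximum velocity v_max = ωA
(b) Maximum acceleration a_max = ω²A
v_max = ωA = 7.46×0.093 = 0.6938 m/s
a_max = ω²A = 7.46²×0.093 = 5.176 m/s²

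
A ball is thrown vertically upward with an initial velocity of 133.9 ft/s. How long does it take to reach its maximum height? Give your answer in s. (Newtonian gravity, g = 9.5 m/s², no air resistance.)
t_up = v₀/g (with unit conversion) = 4.296 s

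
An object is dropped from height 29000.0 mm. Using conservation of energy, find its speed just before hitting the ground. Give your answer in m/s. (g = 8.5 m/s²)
mgh = ½mv² → v = √(2gh) = √(2×8.5×29) = 22.2 m/s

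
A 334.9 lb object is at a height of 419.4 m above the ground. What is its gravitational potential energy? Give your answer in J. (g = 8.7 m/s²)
PE = mgh = 151.9 kg × 8.7 m/s² × 419.4 m = 5.543e+05 J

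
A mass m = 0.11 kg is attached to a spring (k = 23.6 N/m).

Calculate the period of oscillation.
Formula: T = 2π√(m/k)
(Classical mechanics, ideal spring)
T = 2π√(m/k) = 2π√(0.11/23.6) = 0.429 s; f = 1/T = 2.331 Hz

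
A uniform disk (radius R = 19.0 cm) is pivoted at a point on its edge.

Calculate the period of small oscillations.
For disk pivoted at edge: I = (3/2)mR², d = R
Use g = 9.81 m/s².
I/m = (3/2)R² = 0.05415 m²; d = R = 0.19 m
T = 2π√((3/2)R²/(gR)) = 2π√(3R/(2g)) = 1.071 s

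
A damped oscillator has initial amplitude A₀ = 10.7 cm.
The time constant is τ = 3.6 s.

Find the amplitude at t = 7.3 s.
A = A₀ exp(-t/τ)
A = A₀ exp(−t/τ) = 10.7×exp(−7.3/3.6) = 1.408 cm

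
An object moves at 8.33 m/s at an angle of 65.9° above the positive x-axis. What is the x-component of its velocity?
vₓ = v cos(θ) = 8.33 × cos(65.9°) = 3.4 m/s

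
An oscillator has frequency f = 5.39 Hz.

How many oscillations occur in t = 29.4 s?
n = f×t = 5.39×29.4 = 158.5 oscillations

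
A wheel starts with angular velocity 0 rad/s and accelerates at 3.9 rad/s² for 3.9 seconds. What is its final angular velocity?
ω = ω₀ + αt = 0 + 3.9 × 3.9 = 15.21 rad/s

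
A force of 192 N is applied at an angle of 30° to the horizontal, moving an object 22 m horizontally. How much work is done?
W = Fd cosθ = 192×22×cos(30°) = 3658.1 J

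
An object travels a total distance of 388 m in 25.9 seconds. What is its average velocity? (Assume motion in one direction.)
v_avg = Δd / Δt = 388 / 25.9 = 14.98 m/s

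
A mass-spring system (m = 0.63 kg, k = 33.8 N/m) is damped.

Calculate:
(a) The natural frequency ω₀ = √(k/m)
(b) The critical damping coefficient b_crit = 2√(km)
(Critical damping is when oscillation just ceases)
ω₀ = √(k/m) = √(33.8/0.63) = 7.325 rad/s
b_crit = 2√(km) = 2√(33.8×0.63) = 9.229 kg/s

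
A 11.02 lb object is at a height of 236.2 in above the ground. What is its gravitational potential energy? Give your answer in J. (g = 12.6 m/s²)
PE = mgh = 4.999 kg × 12.6 m/s² × 5.999 m = 377.9 J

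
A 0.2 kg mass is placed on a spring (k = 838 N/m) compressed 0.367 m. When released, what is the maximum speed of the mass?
½kx² = ½mv² → v = x√(k/m) = 0.367×√(838/0.2) = 23.76 m/s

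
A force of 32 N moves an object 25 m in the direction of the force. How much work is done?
W = Fd = 32×25 = 800.0 J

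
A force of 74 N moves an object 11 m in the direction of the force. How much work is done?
W = Fd = 74×11 = 814.0 J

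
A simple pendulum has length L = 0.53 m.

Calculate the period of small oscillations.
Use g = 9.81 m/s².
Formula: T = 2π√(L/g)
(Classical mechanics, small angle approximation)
T = 2π√(L/g) = 2π√(0.53/9.81) = 1.46 s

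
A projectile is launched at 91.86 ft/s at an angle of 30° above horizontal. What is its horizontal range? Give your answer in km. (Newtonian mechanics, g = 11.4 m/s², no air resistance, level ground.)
R = v₀² sin(2θ) / g (with unit conversion) = 0.05955 km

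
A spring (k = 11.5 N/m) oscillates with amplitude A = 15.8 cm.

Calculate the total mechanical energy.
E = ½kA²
E = ½kA² = ½×11.5×(0.158)² = 0.1435 J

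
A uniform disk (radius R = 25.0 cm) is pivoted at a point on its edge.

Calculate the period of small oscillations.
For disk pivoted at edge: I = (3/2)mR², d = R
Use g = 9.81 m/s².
I/m = (3/2)R² = 0.09375 m²; d = R = 0.25 m
T = 2π√((3/2)R²/(gR)) = 2π√(3R/(2g)) = 1.228 s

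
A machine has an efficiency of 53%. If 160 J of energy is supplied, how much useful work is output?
W_out = η × W_in = 0.53 × 160 = 84.8 J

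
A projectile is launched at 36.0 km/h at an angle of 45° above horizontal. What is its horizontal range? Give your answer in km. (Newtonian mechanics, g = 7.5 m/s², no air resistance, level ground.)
R = v₀² sin(2θ) / g (with unit conversion) = 0.01333 km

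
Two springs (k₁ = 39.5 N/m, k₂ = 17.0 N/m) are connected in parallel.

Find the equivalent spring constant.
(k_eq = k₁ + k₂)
k_eq = k₁ + k₂ = 39.5 + 17.0 = 56.5 N/m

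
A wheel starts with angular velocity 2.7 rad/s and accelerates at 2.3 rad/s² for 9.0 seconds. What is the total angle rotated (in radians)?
θ = ω₀t + ½αt² = 2.7×9.0 + ½×2.3×9.0² = 117.45 rad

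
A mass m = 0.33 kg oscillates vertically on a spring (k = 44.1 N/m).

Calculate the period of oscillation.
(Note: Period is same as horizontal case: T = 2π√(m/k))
T = 2π√(m/k) = 2π√(0.33/44.1) = 0.5435 s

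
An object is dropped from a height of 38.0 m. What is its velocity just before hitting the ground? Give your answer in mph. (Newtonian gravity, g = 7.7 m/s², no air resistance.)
v = √(2gh) (with unit conversion) = 54.11 mph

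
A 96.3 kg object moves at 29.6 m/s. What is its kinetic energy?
KE = ½mv² = ½×96.3×29.6² = 42187.1 J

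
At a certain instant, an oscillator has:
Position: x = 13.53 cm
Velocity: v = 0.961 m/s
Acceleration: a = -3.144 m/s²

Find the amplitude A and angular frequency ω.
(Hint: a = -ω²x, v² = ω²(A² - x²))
a = −ω²x → ω = √(|a|/x) = √(3.144/0.1353) = 4.821 rad/s
v² = ω²(A² − x²) → A = √(x² + v²/ω²) = √(0.1353² + 0.961²/4.821²) = 0.2409 m = 24.09 cm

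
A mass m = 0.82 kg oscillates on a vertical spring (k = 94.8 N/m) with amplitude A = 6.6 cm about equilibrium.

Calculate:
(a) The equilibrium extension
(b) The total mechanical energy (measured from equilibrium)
x_eq = mg/k = 0.82×9.81/94.8 = 0.08485 m = 8.485 cm
E = ½kA² = ½×94.8×(0.066)² = 0.2065 J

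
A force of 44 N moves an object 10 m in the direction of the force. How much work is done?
W = Fd = 44×10 = 440.0 J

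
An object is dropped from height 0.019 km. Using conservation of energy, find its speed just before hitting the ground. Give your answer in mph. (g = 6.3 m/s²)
mgh = ½mv² → v = √(2gh) = √(2×6.3×19) = 15.47 m/s = 34.61 mph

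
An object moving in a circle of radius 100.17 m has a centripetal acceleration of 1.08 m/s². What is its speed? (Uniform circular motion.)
v = √(a_c × r) = √(1.08 × 100.17) = 10.4 m/s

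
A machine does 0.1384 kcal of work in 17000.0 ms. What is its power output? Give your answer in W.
P = W/t = 579.1 J / 17 s = 34.06 W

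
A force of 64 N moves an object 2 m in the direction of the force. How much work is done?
W = Fd = 64×2 = 128.0 J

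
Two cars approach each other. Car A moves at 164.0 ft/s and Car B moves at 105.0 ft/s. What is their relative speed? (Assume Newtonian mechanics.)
v_rel = v_A + v_B = 164.0 + 105.0 = 269.0 ft/s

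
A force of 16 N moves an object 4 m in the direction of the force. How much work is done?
W = Fd = 16×4 = 64.0 J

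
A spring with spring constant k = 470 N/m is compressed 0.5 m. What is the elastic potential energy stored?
PE = ½kx² = ½×470×0.5² = 58.75 J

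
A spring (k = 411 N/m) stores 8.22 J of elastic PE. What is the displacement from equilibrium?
PE = ½kx² → x = √(2PE/k) = √(2×8.22/411) = 0.2 m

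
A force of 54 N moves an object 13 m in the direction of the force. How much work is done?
W = Fd = 54×13 = 702.0 J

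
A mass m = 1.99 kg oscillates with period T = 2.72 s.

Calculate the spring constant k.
T = 2π√(m/k) → k = m(2π/T)² = 1.99×(2π/2.72)² = 10.62 N/m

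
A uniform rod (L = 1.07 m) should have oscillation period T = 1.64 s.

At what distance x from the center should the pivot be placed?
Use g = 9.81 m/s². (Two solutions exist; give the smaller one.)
T = 2π√((L²/12 + x²)/(gx)). Let c = T²g/(4π²) = 0.6683.
x² − cx + L²/12 = 0 → x = (c − √(c² − L²/3))/2 = 0.2067 m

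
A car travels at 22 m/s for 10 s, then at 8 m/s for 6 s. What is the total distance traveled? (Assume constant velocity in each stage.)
d₁ = v₁t₁ = 22 × 10 = 220 m
d₂ = v₂t₂ = 8 × 6 = 48 m
d_total = 220 + 48 = 268 m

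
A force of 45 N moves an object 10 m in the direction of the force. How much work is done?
W = Fd = 45×10 = 450.0 J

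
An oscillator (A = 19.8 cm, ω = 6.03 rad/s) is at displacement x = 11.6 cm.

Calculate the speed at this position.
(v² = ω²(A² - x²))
v = ω√(A² − x²) = 6.03×√(0.198² − 0.116²) = 0.9676 m/s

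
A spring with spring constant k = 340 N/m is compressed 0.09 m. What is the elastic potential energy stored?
PE = ½kx² = ½×340×0.09² = 1.377 J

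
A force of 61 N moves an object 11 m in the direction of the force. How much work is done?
W = Fd = 61×11 = 671.0 J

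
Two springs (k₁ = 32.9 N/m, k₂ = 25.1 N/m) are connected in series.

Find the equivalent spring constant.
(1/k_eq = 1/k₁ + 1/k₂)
1/k_eq = 1/32.9 + 1/25.1 = 0.070236; k_eq = 14.24 N/m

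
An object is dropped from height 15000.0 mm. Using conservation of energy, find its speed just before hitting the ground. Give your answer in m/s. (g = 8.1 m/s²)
mgh = ½mv² → v = √(2gh) = √(2×8.1×15) = 15.59 m/s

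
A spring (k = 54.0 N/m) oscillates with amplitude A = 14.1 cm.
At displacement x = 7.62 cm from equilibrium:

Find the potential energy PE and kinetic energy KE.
E_total = ½kA² = ½×54.0×(0.141)² = 0.5368 J
PE = ½kx² = ½×54.0×(0.0762)² = 0.1568 J
KE = E_total − PE = 0.38 J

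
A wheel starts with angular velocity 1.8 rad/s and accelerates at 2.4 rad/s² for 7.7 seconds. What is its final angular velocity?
ω = ω₀ + αt = 1.8 + 2.4 × 7.7 = 20.28 rad/s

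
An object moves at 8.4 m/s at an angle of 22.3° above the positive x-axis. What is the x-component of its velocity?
vₓ = v cos(θ) = 8.4 × cos(22.3°) = 7.77 m/s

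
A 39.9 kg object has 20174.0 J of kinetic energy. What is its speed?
KE = ½mv² → v = √(2KE/m) = √(2×20174.0/39.9) = 31.8 m/s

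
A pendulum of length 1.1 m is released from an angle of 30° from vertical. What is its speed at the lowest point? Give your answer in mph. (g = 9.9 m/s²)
h = L(1 − cosθ) = 1.1×(1 − cos30°) = 0.1474 m
v = √(2gh) = √(2×9.9×0.1474) = 1.708 m/s = 3.821 mph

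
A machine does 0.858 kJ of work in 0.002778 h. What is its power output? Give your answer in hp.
P = W/t = 858 J / 10 s = 85.79 W = 0.1151 hp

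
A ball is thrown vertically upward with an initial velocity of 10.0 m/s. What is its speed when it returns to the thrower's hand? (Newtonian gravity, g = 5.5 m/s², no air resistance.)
By conservation of energy, the ball returns at the same speed = 10.0 m/s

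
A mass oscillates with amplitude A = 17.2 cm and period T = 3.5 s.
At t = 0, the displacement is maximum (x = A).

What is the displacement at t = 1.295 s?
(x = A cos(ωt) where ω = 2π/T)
ω = 2π/T = 2π/3.5 = 1.795 rad/s
x = A cos(ωt) = 17.2×cos(1.795×1.295) = -11.77 cm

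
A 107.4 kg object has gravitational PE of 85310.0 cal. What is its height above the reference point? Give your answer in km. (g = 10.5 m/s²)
PE = mgh → h = PE/(mg) = 3.569e+05 J / (107.4 kg × 10.5 m/s²) = 316.5 m = 0.3165 km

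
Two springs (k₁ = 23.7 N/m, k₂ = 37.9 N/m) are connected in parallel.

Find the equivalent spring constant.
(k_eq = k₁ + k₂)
k_eq = k₁ + k₂ = 23.7 + 37.9 = 61.6 N/m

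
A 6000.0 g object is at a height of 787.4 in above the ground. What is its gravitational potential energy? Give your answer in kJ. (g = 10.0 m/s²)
PE = mgh = 6 kg × 10.0 m/s² × 20 m = 1200 J = 1.2 kJ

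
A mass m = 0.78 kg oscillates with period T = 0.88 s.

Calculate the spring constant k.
T = 2π√(m/k) → k = m(2π/T)² = 0.78×(2π/0.88)² = 39.76 N/m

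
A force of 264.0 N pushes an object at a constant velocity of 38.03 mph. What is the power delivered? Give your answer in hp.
P = Fv = 264 N × 17 m/s = 4488 W = 6.019 hp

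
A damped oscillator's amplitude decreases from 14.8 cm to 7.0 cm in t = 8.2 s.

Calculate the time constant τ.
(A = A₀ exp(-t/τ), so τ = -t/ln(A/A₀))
A/A₀ = 7.0/14.8 = 0.473; ln(A/A₀) = -0.7487
τ = −t/ln(A/A₀) = −8.2/-0.7487 = 10.95 s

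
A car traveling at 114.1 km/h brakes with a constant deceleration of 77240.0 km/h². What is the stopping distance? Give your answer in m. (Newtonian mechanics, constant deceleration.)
d = v₀² / (2a) (with unit conversion) = 84.28 m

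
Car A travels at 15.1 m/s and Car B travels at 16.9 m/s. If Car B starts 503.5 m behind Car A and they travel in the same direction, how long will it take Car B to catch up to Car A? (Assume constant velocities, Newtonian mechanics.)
Relative speed: v_rel = 16.9 - 15.1 = 1.8 m/s
Time to catch: t = d₀/v_rel = 503.5/1.8 = 279.72 s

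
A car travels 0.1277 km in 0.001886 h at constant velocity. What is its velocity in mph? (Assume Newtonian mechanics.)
v = d/t (with unit conversion) = 42.07 mph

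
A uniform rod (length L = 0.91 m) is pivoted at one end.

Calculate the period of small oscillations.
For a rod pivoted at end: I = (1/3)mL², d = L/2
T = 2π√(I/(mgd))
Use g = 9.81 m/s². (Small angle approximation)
I/m = (1/3)L² = 0.276 m²; d = L/2 = 0.455 m
T = 2π√(I/(mgd)) = 2π√(0.276/(9.81×0.455)) = 1.563 s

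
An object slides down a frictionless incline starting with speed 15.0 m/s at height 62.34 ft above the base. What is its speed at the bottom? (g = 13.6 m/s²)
½mv₀² + mgh = ½mv² → v = √(v₀² + 2gh) = √(15² + 2×13.6×19) = 27.24 m/s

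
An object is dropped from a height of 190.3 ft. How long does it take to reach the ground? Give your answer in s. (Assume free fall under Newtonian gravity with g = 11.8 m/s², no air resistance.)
t = √(2h/g) (with unit conversion) = 3.135 s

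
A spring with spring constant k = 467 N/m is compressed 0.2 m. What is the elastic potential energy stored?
PE = ½kx² = ½×467×0.2² = 9.34 J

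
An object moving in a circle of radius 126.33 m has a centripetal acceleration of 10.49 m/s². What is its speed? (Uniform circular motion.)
v = √(a_c × r) = √(10.49 × 126.33) = 36.4 m/s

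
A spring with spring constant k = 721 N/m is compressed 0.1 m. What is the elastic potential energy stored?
PE = ½kx² = ½×721×0.1² = 3.605 J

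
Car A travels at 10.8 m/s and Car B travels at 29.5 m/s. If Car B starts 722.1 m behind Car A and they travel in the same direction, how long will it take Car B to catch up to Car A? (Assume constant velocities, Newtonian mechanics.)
Relative speed: v_rel = 29.5 - 10.8 = 18.7 m/s
Time to catch: t = d₀/v_rel = 722.1/18.7 = 38.61 s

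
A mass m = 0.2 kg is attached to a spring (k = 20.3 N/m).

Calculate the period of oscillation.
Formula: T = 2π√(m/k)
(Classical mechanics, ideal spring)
T = 2π√(m/k) = 2π√(0.2/20.3) = 0.6237 s; f = 1/T = 1.603 Hz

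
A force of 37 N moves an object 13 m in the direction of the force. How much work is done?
W = Fd = 37×13 = 481.0 J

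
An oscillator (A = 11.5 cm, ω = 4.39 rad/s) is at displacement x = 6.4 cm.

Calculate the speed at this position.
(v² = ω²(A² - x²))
v = ω√(A² − x²) = 4.39×√(0.115² − 0.064²) = 0.4194 m/s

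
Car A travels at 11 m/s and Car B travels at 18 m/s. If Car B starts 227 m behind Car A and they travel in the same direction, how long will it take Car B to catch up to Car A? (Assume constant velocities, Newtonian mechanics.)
Relative speed: v_rel = 18 - 11 = 7 m/s
Time to catch: t = d₀/v_rel = 227/7 = 32.43 s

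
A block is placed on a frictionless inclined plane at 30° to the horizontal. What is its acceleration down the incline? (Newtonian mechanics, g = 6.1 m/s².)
a = g sin(θ) = 6.1 × sin(30°) = 6.1 × 0.5 = 3.05 m/s²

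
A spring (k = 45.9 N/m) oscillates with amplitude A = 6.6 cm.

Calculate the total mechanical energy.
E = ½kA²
E = ½kA² = ½×45.9×(0.066)² = 0.09997 J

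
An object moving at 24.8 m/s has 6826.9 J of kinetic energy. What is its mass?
KE = ½mv² → m = 2KE/v² = 2×6826.9/24.8² = 22.2 kg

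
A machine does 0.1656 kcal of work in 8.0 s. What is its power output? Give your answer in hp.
P = W/t = 692.9 J / 8 s = 86.61 W = 0.1161 hp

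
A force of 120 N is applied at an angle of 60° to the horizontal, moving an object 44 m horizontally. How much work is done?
W = Fd cosθ = 120×44×cos(60°) = 2640.0 J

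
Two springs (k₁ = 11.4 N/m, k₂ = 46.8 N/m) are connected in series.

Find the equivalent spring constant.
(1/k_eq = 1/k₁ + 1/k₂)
1/k_eq = 1/11.4 + 1/46.8 = 0.10909; k_eq = 9.167 N/m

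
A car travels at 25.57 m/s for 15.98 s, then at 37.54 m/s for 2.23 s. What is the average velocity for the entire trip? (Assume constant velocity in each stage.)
d₁ = v₁t₁ = 25.57 × 15.98 = 408.609 m
d₂ = v₂t₂ = 37.54 × 2.23 = 83.7142 m
d_total = 492.32 m, t_total = 18.21 s
v_avg = d_total/t_total = 492.32/18.21 = 27.04 m/s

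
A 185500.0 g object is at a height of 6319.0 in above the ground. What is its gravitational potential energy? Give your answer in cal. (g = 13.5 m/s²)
PE = mgh = 185.5 kg × 13.5 m/s² × 160.5 m = 4.019e+05 J = 96070.0 cal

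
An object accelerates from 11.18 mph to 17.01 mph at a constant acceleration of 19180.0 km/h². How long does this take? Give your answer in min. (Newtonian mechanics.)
t = (v - v₀)/a (with unit conversion) = 0.02935 min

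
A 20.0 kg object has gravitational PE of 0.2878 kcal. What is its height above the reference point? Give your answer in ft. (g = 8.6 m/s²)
PE = mgh → h = PE/(mg) = 1204 J / (20 kg × 8.6 m/s²) = 7.001 m = 22.97 ft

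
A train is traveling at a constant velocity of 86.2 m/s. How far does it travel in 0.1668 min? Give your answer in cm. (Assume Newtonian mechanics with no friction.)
d = vt (with unit conversion) = 86270.0 cm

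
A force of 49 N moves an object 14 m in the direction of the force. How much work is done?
W = Fd = 49×14 = 686.0 J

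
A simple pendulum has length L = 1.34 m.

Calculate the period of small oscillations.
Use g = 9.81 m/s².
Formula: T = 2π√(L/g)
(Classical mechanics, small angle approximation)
T = 2π√(L/g) = 2π√(1.34/9.81) = 2.322 s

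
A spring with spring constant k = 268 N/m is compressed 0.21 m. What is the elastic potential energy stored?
PE = ½kx² = ½×268×0.21² = 5.909 J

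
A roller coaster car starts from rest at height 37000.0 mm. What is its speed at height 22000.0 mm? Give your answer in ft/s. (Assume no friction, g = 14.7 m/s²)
mgh₁ = ½mv₂² + mgh₂ → v₂ = √(2g(h₁−h₂)) = √(2×14.7×(37−22)) = 21 m/s = 68.9 ft/s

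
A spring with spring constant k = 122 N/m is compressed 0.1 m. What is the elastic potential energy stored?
PE = ½kx² = ½×122×0.1² = 0.61 J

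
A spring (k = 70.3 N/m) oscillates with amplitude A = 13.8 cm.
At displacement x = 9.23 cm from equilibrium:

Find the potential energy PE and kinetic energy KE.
E_total = ½kA² = ½×70.3×(0.138)² = 0.6694 J
PE = ½kx² = ½×70.3×(0.0923)² = 0.2995 J
KE = E_total − PE = 0.3699 J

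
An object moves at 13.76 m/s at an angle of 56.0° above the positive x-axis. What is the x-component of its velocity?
vₓ = v cos(θ) = 13.76 × cos(56.0°) = 7.69 m/s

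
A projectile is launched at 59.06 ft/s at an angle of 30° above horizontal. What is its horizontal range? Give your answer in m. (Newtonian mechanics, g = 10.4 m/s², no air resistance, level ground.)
R = v₀² sin(2θ) / g (with unit conversion) = 26.98 m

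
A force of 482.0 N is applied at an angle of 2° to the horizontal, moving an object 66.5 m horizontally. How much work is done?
W = Fd cosθ = 482.0×66.5×cos(2°) = 32033.0 J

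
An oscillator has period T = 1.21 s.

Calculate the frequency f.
f = 1/T = 1/1.21 = 0.8264 Hz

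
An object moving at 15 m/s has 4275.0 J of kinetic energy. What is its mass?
KE = ½mv² → m = 2KE/v² = 2×4275.0/15² = 38.0 kg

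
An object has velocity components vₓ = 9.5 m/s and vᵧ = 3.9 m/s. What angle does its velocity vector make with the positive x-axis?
θ = arctan(vᵧ/vₓ) = arctan(3.9/9.5) = 22.32°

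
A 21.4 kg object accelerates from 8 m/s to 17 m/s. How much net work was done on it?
W_net = ΔKE = ½m(v₂² − v₁²) = ½×21.4×(17² − 8²) = 2407.5 J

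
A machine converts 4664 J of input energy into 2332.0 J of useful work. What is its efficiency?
η = W_out/W_in = 2332.0/4664 = 0.5 = 50.0%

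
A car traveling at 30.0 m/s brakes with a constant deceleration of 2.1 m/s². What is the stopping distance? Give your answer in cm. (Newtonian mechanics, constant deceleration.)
d = v₀² / (2a) (with unit conversion) = 21430.0 cm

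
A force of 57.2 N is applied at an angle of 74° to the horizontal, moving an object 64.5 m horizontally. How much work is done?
W = Fd cosθ = 57.2×64.5×cos(74°) = 1016.9 J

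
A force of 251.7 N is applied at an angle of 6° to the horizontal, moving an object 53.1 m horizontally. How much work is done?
W = Fd cosθ = 251.7×53.1×cos(6°) = 13292.0 J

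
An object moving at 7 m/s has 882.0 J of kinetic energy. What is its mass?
KE = ½mv² → m = 2KE/v² = 2×882.0/7² = 36.0 kg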